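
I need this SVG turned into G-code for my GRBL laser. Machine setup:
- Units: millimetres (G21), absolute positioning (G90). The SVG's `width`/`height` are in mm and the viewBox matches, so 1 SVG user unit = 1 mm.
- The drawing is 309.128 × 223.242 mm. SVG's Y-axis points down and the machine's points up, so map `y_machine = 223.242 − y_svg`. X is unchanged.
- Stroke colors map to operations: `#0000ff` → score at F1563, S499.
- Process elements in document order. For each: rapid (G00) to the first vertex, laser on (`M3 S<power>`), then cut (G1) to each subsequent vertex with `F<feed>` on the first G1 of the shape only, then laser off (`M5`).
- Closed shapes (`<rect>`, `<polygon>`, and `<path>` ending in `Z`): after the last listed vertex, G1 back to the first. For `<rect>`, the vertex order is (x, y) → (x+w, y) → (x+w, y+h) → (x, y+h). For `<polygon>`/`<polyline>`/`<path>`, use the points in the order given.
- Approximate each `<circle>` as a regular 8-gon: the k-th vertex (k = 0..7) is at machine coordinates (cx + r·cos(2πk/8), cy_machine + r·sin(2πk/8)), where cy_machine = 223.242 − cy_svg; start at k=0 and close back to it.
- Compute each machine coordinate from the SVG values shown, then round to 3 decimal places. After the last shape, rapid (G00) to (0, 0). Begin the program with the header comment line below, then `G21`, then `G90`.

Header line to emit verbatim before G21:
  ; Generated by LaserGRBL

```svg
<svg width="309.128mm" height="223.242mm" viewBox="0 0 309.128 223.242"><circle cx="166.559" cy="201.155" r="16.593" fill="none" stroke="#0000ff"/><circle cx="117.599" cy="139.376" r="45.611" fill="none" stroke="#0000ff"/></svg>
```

; Generated by LaserGRBL
G21
G90
G00 X183.152 Y22.087
M3 S499
G1 X178.292 Y33.820 F1563
G1 X166.559 Y38.680
G1 X154.826 Y33.820
G1 X149.966 Y22.087
G1 X154.826 Y10.354
G1 X166.559 Y5.494
G1 X178.292 Y10.354
G1 X183.152 Y22.087
M5
G00 X163.210 Y83.866
M3 S499
G1 X149.851 Y116.118 F1563
G1 X117.599 Y129.477
G1 X85.347 Y116.118
G1 X71.988 Y83.866
G1 X85.347 Y51.614
G1 X117.599 Y38.255
G1 X149.851 Y51.614
G1 X163.210 Y83.866
M5
G00 X0.000 Y0.000

Since the viewBox matches the mm dimensions, user units are millimetres directly. The only transform is the Y-flip y_m = 223.242 − y_svg.

Shape 1 is a circle drawn with `<circle>`. Its stroke #0000ff means score at S499, F1563. After flipping Y the toolpath is (183.152,22.087) → (178.292,33.820) → (166.559,38.680) → (154.826,33.820) → (149.966,22.087) → (154.826,10.354) → (166.559,5.494) → (178.292,10.354) → (183.152,22.087), returning to the start.

Shape 2 is a circle drawn with `<circle>`. Its stroke #0000ff means score at S499, F1563. After flipping Y the toolpath is (163.210,83.866) → (149.851,116.118) → (117.599,129.477) → (85.347,116.118) → (71.988,83.866) → (85.347,51.614) → (117.599,38.255) → (149.851,51.614) → (163.210,83.866), returning to the start.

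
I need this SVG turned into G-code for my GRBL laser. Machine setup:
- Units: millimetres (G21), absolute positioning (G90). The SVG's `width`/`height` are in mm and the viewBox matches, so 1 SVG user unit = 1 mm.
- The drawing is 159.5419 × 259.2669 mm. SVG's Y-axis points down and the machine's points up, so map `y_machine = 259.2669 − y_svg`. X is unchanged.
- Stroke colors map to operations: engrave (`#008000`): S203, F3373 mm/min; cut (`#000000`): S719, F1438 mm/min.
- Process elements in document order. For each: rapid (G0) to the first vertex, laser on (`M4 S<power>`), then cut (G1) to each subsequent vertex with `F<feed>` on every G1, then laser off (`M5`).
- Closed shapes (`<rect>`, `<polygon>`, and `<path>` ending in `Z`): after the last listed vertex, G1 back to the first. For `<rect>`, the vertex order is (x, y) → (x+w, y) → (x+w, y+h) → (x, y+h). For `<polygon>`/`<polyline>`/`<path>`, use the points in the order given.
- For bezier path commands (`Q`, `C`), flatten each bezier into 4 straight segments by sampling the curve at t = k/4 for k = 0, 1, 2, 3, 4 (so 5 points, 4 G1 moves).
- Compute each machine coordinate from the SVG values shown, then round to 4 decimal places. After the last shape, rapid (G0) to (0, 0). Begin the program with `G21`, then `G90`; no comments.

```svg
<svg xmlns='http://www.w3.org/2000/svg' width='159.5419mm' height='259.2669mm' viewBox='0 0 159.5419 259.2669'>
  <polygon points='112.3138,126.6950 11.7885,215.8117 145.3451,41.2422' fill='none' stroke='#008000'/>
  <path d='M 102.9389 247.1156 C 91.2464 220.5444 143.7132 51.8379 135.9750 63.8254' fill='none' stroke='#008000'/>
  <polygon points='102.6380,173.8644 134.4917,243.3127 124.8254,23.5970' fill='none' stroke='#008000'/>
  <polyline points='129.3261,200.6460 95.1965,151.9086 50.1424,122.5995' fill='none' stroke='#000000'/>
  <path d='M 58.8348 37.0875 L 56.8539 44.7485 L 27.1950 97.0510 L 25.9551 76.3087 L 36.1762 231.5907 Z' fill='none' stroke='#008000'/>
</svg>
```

G21
G90
G0 X112.3138 Y132.5719
M4 S203
G1 X11.7885 Y43.4552 F3373
G1 X145.3451 Y218.0247 F3373
G1 X112.3138 Y132.5719 F3373
M5
G0 X102.9389 Y12.1513
M4 S203
G1 X104.2562 Y53.6859 F3373
G1 X117.9741 Y118.2559 F3373
G1 X132.4334 Y175.5962 F3373
G1 X135.9750 Y195.4415 F3373
M5
G0 X102.6380 Y85.4025
M4 S203
G1 X134.4917 Y15.9542 F3373
G1 X124.8254 Y235.6699 F3373
G1 X102.6380 Y85.4025 F3373
M5
G0 X129.3261 Y58.6209
M4 S719
G1 X95.1965 Y107.3583 F1438
G1 X50.1424 Y136.6674 F1438
M5
G0 X58.8348 Y222.1794
M4 S203
G1 X56.8539 Y214.5184 F3373
G1 X27.1950 Y162.2159 F3373
G1 X25.9551 Y182.9582 F3373
G1 X36.1762 Y27.6762 F3373
G1 X58.8348 Y222.1794 F3373
M5
G0 X0.0000 Y0.0000

1 u = 1 mm; y_m = 259.2669 − y.

[1] `<polygon>` closed polygon, #008000→engrave S203 F3373: (112.3138,132.5719) → (11.7885,43.4552) → (145.3451,218.0247) → (112.3138,132.5719) (closed)

[2] `<path>` cubic bezier, #008000→engrave S203 F3373: (102.9389,12.1513) → (104.2562,53.6859) → (117.9741,118.2559) → (132.4334,175.5962) → (135.9750,195.4415)

[3] `<polygon>` closed polygon, #008000→engrave S203 F3373: (102.6380,85.4025) → (134.4917,15.9542) → (124.8254,235.6699) → (102.6380,85.4025) (closed)

[4] `<polyline>` open polyline, #000000→cut S719 F1438: (129.3261,58.6209) → (95.1965,107.3583) → (50.1424,136.6674)

[5] `<path>` closed polygon, #008000→engrave S203 F3373: (58.8348,222.1794) → (56.8539,214.5184) → (27.1950,162.2159) → (25.9551,182.9582) → (36.1762,27.6762) → (58.8348,222.1794) (closed)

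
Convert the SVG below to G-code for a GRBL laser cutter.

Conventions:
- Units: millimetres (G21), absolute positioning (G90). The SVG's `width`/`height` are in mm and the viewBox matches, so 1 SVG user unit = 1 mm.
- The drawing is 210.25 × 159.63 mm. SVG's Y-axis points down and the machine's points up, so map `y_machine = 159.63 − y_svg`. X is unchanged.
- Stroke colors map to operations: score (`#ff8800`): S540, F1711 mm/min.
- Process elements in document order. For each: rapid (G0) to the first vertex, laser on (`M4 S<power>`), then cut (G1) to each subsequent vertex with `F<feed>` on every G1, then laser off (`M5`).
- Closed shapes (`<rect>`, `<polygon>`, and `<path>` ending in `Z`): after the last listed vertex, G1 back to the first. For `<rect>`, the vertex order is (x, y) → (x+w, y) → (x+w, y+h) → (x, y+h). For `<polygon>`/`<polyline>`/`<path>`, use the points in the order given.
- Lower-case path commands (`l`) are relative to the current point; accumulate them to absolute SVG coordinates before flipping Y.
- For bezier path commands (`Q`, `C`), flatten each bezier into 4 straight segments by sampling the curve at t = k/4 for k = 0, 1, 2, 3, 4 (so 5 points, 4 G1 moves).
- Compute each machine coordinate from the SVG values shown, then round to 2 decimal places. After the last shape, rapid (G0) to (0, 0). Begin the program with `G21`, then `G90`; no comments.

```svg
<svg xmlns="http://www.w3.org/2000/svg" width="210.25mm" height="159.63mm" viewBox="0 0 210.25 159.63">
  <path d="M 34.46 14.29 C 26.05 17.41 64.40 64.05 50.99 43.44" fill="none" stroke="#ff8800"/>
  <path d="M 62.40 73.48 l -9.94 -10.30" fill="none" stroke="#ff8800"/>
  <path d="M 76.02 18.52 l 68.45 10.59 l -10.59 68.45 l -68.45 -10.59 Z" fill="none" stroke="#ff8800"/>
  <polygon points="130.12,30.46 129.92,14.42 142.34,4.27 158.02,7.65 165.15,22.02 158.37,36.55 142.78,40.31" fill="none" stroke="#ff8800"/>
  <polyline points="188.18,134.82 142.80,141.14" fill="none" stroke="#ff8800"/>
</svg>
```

G21
G90
G0 X34.46 Y145.34
M4 S540
G1 X35.38 Y136.57 F1711
G1 X44.60 Y121.87 F1711
G1 X52.88 Y111.61 F1711
G1 X50.99 Y116.19 F1711
M5
G0 X62.40 Y86.15
M4 S540
G1 X52.46 Y96.45 F1711
M5
G0 X76.02 Y141.11
M4 S540
G1 X144.47 Y130.52 F1711
G1 X133.88 Y62.07 F1711
G1 X65.43 Y72.66 F1711
G1 X76.02 Y141.11 F1711
M5
G0 X130.12 Y129.17
M4 S540
G1 X129.92 Y145.21 F1711
G1 X142.34 Y155.36 F1711
G1 X158.02 Y151.98 F1711
G1 X165.15 Y137.61 F1711
G1 X158.37 Y123.08 F1711
G1 X142.78 Y119.32 F1711
G1 X130.12 Y129.17 F1711
M5
G0 X188.18 Y24.81
M4 S540
G1 X142.80 Y18.49 F1711
M5
G0 X0.00 Y0.00

viewBox `0 0 210.25 159.63` with mm width/height → 1 unit = 1 mm. Flip: y_m = 159.63 − y_svg.

**Shape 1** — `<path>` cubic bezier, stroke `#ff8800` → score (S540, F1711). Control points (SVG): P0=(34.46,14.29), P1=(26.05,17.41), P2=(64.40,64.05), P3=(50.99,43.44); sampled at t=k/4. Machine vertices: (34.46,145.34) → (35.38,136.57) → (44.60,121.87) → (52.88,111.61) → (50.99,116.19). Open path.

**Shape 2** — `<path>` line segment, stroke `#ff8800` → score (S540, F1711). Machine vertices: (62.40,86.15) → (52.46,96.45). Open path.

**Shape 3** — `<path>` regular polygon, stroke `#ff8800` → score (S540, F1711). Machine vertices: (76.02,141.11) → (144.47,130.52) → (133.88,62.07) → (65.43,72.66) → (76.02,141.11). Closed: final G1 returns to the first vertex.

**Shape 4** — `<polygon>` regular polygon, stroke `#ff8800` → score (S540, F1711). Machine vertices: (130.12,129.17) → (129.92,145.21) → (142.34,155.36) → (158.02,151.98) → (165.15,137.61) → (158.37,123.08) → (142.78,119.32) → (130.12,129.17). Closed: final G1 returns to the first vertex.

**Shape 5** — `<polyline>` line segment, stroke `#ff8800` → score (S540, F1711). Machine vertices: (188.18,24.81) → (142.80,18.49). Open path.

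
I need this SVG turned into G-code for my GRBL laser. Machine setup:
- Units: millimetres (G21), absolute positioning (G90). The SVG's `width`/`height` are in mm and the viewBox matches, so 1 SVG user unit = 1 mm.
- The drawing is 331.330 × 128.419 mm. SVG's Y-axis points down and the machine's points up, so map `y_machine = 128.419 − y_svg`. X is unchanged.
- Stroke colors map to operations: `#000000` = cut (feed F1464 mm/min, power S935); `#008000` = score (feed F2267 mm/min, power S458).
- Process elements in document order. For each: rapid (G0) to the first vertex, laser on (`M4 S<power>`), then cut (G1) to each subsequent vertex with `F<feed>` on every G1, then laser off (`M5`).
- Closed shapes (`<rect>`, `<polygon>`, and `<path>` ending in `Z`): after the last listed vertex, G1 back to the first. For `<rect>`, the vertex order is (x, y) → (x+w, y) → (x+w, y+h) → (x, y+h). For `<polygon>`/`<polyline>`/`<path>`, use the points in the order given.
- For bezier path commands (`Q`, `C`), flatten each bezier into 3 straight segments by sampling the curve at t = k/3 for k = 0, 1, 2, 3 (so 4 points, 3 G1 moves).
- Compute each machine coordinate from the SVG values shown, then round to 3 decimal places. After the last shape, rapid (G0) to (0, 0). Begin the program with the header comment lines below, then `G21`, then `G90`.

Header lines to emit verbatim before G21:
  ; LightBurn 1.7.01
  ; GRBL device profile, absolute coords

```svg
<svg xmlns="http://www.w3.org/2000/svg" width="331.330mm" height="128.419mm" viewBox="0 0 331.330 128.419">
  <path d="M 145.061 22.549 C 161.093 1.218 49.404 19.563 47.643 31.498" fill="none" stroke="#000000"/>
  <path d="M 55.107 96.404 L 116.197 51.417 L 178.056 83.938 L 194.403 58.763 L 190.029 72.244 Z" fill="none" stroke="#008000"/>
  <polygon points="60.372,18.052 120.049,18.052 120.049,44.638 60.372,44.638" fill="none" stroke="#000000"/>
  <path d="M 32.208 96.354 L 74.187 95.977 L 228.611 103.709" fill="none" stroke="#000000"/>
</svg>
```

1 u = 1 mm; y_m = 128.419 − y.

[1] `<path>` cubic bezier, #000000→cut S935 F1464: (145.061,105.870) → (127.321,115.683) → (77.245,109.286) → (47.643,96.921)

[2] `<path>` closed polygon, #008000→score S458 F2267: (55.107,32.015) → (116.197,77.002) → (178.056,44.481) → (194.403,69.656) → (190.029,56.175) → (55.107,32.015) (closed)

[3] `<polygon>` rectangle, #000000→cut S935 F1464: (60.372,110.367) → (120.049,110.367) → (120.049,83.781) → (60.372,83.781) → (60.372,110.367) (closed)

[4] `<path>` open polyline, #000000→cut S935 F1464: (32.208,32.065) → (74.187,32.442) → (228.611,24.710)

; LightBurn 1.7.01
; GRBL device profile, absolute coords
G21
G90
G0 X145.061 Y105.870
M4 S935
G1 X127.321 Y115.683 F1464
G1 X77.245 Y109.286 F1464
G1 X47.643 Y96.921 F1464
M5
G0 X55.107 Y32.015
M4 S458
G1 X116.197 Y77.002 F2267
G1 X178.056 Y44.481 F2267
G1 X194.403 Y69.656 F2267
G1 X190.029 Y56.175 F2267
G1 X55.107 Y32.015 F2267
M5
G0 X60.372 Y110.367
M4 S935
G1 X120.049 Y110.367 F1464
G1 X120.049 Y83.781 F1464
G1 X60.372 Y83.781 F1464
G1 X60.372 Y110.367 F1464
M5
G0 X32.208 Y32.065
M4 S935
G1 X74.187 Y32.442 F1464
G1 X228.611 Y24.710 F1464
M5
G0 X0.000 Y0.000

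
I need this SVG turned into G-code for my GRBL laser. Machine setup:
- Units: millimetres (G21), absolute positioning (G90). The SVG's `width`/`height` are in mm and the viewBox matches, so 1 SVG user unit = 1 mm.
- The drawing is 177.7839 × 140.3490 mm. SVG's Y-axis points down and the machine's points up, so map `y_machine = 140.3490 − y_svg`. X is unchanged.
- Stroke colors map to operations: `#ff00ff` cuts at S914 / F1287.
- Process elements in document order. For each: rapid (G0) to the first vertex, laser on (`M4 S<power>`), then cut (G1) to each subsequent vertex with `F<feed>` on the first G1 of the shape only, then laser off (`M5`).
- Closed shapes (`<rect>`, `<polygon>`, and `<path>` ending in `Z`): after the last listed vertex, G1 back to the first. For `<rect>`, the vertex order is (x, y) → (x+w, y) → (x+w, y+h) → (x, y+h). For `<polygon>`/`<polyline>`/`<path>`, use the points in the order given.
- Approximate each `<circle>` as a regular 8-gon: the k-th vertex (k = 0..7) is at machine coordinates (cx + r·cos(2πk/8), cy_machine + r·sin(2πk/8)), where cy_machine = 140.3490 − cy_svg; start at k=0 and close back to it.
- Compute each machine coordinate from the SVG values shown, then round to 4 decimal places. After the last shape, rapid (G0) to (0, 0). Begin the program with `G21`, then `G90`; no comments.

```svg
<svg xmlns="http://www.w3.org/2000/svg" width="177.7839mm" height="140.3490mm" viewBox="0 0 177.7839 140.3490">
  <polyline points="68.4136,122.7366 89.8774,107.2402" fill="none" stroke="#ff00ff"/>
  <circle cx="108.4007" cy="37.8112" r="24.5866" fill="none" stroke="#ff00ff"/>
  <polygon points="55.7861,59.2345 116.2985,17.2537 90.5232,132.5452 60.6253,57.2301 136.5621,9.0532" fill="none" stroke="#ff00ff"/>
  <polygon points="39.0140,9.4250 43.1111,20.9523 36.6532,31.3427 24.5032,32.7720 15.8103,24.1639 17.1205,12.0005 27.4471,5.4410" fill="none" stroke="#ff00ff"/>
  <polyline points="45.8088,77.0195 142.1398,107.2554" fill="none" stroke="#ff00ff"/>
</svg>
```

G21
G90
G0 X68.4136 Y17.6124
M4 S914
G1 X89.8774 Y33.1088 F1287
M5
G0 X132.9873 Y102.5378
M4 S914
G1 X125.7861 Y119.9232 F1287
G1 X108.4007 Y127.1244
G1 X91.0153 Y119.9232
G1 X83.8141 Y102.5378
G1 X91.0153 Y85.1524
G1 X108.4007 Y77.9512
G1 X125.7861 Y85.1524
G1 X132.9873 Y102.5378
M5
G0 X55.7861 Y81.1145
M4 S914
G1 X116.2985 Y123.0953 F1287
G1 X90.5232 Y7.8038
G1 X60.6253 Y83.1189
G1 X136.5621 Y131.2958
G1 X55.7861 Y81.1145
M5
G0 X39.0140 Y130.9240
M4 S914
G1 X43.1111 Y119.3967 F1287
G1 X36.6532 Y109.0063
G1 X24.5032 Y107.5770
G1 X15.8103 Y116.1851
G1 X17.1205 Y128.3485
G1 X27.4471 Y134.9080
G1 X39.0140 Y130.9240
M5
G0 X45.8088 Y63.3295
M4 S914
G1 X142.1398 Y33.0936 F1287
M5
G0 X0.0000 Y0.0000

1 u = 1 mm; y_m = 140.3490 − y.

[1] `<polyline>` line segment, #ff00ff→cut S914 F1287: (68.4136,17.6124) → (89.8774,33.1088)

[2] `<circle>` circle, #ff00ff→cut S914 F1287: (132.9873,102.5378) → (125.7861,119.9232) → (108.4007,127.1244) → (91.0153,119.9232) → (83.8141,102.5378) → (91.0153,85.1524) → (108.4007,77.9512) → (125.7861,85.1524) → (132.9873,102.5378) (closed)

[3] `<polygon>` closed polygon, #ff00ff→cut S914 F1287: (55.7861,81.1145) → (116.2985,123.0953) → (90.5232,7.8038) → (60.6253,83.1189) → (136.5621,131.2958) → (55.7861,81.1145) (closed)

[4] `<polygon>` regular polygon, #ff00ff→cut S914 F1287: (39.0140,130.9240) → (43.1111,119.3967) → (36.6532,109.0063) → (24.5032,107.5770) → (15.8103,116.1851) → (17.1205,128.3485) → (27.4471,134.9080) → (39.0140,130.9240) (closed)

[5] `<polyline>` line segment, #ff00ff→cut S914 F1287: (45.8088,63.3295) → (142.1398,33.0936)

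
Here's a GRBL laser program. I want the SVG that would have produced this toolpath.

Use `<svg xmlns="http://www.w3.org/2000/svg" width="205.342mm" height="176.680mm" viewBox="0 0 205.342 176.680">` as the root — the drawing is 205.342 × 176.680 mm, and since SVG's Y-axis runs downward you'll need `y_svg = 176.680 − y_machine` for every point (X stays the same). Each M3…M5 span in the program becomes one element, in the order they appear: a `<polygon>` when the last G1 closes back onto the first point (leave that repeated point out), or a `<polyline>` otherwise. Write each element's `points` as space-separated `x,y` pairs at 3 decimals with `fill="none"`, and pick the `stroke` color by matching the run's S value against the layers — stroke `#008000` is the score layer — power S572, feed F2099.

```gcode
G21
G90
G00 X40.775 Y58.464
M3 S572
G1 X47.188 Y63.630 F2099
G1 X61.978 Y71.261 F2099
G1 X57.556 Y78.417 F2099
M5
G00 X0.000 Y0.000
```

<svg xmlns="http://www.w3.org/2000/svg" width="205.342mm" height="176.680mm" viewBox="0 0 205.342 176.680">
  <polyline points="40.775,118.216 47.188,113.050 61.978,105.419 57.556,98.263" fill="none" stroke="#008000"/>
</svg>

y_svg = 176.680 − y_m. Every run uses S572, so all elements get stroke `#008000` (score).

[1] open run; points: 40.775,118.216 47.188,113.050 61.978,105.419 57.556,98.263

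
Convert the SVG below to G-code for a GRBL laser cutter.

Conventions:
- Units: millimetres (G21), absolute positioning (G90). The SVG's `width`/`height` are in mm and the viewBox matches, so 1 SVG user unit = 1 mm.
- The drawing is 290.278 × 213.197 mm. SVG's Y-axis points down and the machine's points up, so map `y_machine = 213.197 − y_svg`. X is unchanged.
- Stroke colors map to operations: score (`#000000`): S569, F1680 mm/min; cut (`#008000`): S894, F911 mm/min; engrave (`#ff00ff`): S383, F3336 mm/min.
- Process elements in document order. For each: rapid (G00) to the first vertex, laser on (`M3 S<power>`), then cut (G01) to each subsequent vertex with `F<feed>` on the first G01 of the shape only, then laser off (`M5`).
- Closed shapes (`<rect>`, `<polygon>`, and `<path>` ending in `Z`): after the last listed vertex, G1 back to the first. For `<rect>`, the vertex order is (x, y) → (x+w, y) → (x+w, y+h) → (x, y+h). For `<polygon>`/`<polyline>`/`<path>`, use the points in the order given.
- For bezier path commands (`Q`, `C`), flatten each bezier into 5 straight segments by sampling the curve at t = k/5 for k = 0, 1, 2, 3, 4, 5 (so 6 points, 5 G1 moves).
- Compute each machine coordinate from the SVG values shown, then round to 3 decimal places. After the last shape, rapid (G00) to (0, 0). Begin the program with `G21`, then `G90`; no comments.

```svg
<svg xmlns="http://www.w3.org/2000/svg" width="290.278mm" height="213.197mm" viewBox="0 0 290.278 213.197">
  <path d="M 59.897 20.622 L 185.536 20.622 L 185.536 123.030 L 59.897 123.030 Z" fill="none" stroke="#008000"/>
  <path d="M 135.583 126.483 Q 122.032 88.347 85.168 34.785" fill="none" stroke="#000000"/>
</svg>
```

1 u = 1 mm; y_m = 213.197 − y.

[1] `<path>` rectangle, #008000→cut S894 F911: (59.897,192.575) → (185.536,192.575) → (185.536,90.167) → (59.897,90.167) → (59.897,192.575) (closed)

[2] `<path>` quadratic bezier, #000000→score S569 F1680: (135.583,86.714) → (129.230,102.585) → (121.012,119.691) → (110.929,138.031) → (98.981,157.604) → (85.168,178.412)

G21
G90
G00 X59.897 Y192.575
M3 S894
G01 X185.536 Y192.575 F911
G01 X185.536 Y90.167
G01 X59.897 Y90.167
G01 X59.897 Y192.575
M5
G00 X135.583 Y86.714
M3 S569
G01 X129.230 Y102.585 F1680
G01 X121.012 Y119.691
G01 X110.929 Y138.031
G01 X98.981 Y157.604
G01 X85.168 Y178.412
M5
G00 X0.000 Y0.000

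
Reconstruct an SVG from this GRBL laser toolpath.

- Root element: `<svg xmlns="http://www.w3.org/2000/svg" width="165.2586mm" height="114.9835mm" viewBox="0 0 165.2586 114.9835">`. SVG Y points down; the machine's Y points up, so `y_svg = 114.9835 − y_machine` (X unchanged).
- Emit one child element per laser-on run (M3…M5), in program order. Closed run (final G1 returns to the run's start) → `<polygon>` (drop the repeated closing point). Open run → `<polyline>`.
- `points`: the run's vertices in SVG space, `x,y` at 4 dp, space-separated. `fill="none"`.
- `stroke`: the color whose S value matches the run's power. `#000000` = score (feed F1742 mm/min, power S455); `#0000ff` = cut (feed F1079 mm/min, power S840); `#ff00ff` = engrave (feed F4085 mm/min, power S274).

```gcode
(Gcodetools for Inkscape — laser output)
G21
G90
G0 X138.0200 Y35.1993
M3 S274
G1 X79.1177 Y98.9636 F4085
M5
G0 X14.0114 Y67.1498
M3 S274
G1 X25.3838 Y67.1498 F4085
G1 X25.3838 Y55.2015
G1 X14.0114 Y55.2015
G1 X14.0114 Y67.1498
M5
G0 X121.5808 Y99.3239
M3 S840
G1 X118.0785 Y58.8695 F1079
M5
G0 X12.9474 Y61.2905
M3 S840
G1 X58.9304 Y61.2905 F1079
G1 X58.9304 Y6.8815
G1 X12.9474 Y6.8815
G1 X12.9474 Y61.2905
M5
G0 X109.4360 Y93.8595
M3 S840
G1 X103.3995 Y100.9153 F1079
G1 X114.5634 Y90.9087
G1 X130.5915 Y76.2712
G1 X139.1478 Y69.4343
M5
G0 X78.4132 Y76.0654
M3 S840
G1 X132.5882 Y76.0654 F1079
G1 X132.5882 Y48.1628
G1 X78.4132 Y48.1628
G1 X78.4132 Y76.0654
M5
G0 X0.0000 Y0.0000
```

<svg xmlns="http://www.w3.org/2000/svg" width="165.2586mm" height="114.9835mm" viewBox="0 0 165.2586 114.9835">
  <polyline points="138.0200,79.7842 79.1177,16.0199" fill="none" stroke="#ff00ff"/>
  <polygon points="14.0114,47.8337 25.3838,47.8337 25.3838,59.7820 14.0114,59.7820" fill="none" stroke="#ff00ff"/>
  <polyline points="121.5808,15.6596 118.0785,56.1140" fill="none" stroke="#0000ff"/>
  <polygon points="12.9474,53.6930 58.9304,53.6930 58.9304,108.1020 12.9474,108.1020" fill="none" stroke="#0000ff"/>
  <polyline points="109.4360,21.1240 103.3995,14.0682 114.5634,24.0748 130.5915,38.7123 139.1478,45.5492" fill="none" stroke="#0000ff"/>
  <polygon points="78.4132,38.9181 132.5882,38.9181 132.5882,66.8207 78.4132,66.8207" fill="none" stroke="#0000ff"/>
</svg>

Each laser-on run becomes one SVG element. Flip Y back into SVG space with y_svg = 114.9835 − y_machine.

Run 1: the run's S274 means `#ff00ff` (engrave). The run is open, so emit a `<polyline>` with points (Y-flipped): 138.0200,79.7842 79.1177,16.0199.

Run 2: S274 ⇒ engrave layer `#ff00ff`. The run returns to its start, so emit a `<polygon>` with points (Y-flipped): 14.0114,47.8337 25.3838,47.8337 25.3838,59.7820 14.0114,59.7820.

Run 3: S840 ⇒ cut layer `#0000ff`. The run is open, so emit a `<polyline>` with points (Y-flipped): 121.5808,15.6596 118.0785,56.1140.

Run 4: power S840 maps to stroke `#0000ff` (cut). The run returns to its start, so emit a `<polygon>` with points (Y-flipped): 12.9474,53.6930 58.9304,53.6930 58.9304,108.1020 12.9474,108.1020.

Run 5: S840 ⇒ cut layer `#0000ff`. The run is open, so emit a `<polyline>` with points (Y-flipped): 109.4360,21.1240 103.3995,14.0682 114.5634,24.0748 130.5915,38.7123 139.1478,45.5492.

Run 6: S840 ⇒ cut layer `#0000ff`. The run returns to its start, so emit a `<polygon>` with points (Y-flipped): 78.4132,38.9181 132.5882,38.9181 132.5882,66.8207 78.4132,66.8207.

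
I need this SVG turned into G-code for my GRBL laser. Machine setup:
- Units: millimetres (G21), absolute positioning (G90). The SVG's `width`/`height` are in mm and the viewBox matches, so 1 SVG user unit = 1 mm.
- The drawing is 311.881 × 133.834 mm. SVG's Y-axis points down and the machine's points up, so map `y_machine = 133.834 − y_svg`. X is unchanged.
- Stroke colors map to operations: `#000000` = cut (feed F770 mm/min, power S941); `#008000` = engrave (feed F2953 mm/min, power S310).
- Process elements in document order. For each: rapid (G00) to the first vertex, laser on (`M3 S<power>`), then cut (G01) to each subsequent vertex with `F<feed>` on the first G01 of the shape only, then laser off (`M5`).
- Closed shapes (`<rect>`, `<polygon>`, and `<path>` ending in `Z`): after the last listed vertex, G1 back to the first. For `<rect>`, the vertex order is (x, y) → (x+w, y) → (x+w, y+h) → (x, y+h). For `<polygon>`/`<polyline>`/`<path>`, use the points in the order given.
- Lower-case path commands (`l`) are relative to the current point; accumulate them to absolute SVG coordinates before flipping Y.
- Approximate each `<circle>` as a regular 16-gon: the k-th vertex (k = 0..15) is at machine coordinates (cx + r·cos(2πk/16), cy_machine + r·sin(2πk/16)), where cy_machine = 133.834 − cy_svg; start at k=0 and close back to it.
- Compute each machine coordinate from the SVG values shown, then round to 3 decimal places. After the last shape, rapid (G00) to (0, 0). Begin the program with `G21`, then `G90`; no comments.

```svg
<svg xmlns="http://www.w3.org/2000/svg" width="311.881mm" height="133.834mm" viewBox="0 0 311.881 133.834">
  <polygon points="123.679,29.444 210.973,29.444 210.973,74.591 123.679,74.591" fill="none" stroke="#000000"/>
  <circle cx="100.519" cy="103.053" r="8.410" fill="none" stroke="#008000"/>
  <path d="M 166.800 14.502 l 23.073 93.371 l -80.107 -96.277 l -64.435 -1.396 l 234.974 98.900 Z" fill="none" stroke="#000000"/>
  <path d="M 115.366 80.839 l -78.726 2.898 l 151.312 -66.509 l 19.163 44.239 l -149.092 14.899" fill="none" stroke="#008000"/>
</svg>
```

1 u = 1 mm; y_m = 133.834 − y.

[1] `<polygon>` rectangle, #000000→cut S941 F770: (123.679,104.390) → (210.973,104.390) → (210.973,59.243) → (123.679,59.243) → (123.679,104.390) (closed)

[2] `<circle>` circle, #008000→engrave S310 F2953: (108.929,30.781) → (108.289,33.999) → (106.466,36.728) → (103.737,38.551) → (100.519,39.191) → (97.301,38.551) → (94.572,36.728) → (92.749,33.999) → (92.109,30.781) → (92.749,27.563) → (94.572,24.834) → (97.301,23.011) → (100.519,22.371) → (103.737,23.011) → (106.466,24.834) → (108.289,27.563) → (108.929,30.781) (closed)

[3] `<path>` closed polygon, #000000→cut S941 F770: (166.800,119.332) → (189.873,25.961) → (109.766,122.238) → (45.331,123.634) → (280.305,24.734) → (166.800,119.332) (closed)

[4] `<path>` open polyline, #008000→engrave S310 F2953: (115.366,52.995) → (36.640,50.097) → (187.952,116.606) → (207.115,72.367) → (58.023,57.468)

G21
G90
G00 X123.679 Y104.390
M3 S941
G01 X210.973 Y104.390 F770
G01 X210.973 Y59.243
G01 X123.679 Y59.243
G01 X123.679 Y104.390
M5
G00 X108.929 Y30.781
M3 S310
G01 X108.289 Y33.999 F2953
G01 X106.466 Y36.728
G01 X103.737 Y38.551
G01 X100.519 Y39.191
G01 X97.301 Y38.551
G01 X94.572 Y36.728
G01 X92.749 Y33.999
G01 X92.109 Y30.781
G01 X92.749 Y27.563
G01 X94.572 Y24.834
G01 X97.301 Y23.011
G01 X100.519 Y22.371
G01 X103.737 Y23.011
G01 X106.466 Y24.834
G01 X108.289 Y27.563
G01 X108.929 Y30.781
M5
G00 X166.800 Y119.332
M3 S941
G01 X189.873 Y25.961 F770
G01 X109.766 Y122.238
G01 X45.331 Y123.634
G01 X280.305 Y24.734
G01 X166.800 Y119.332
M5
G00 X115.366 Y52.995
M3 S310
G01 X36.640 Y50.097 F2953
G01 X187.952 Y116.606
G01 X207.115 Y72.367
G01 X58.023 Y57.468
M5
G00 X0.000 Y0.000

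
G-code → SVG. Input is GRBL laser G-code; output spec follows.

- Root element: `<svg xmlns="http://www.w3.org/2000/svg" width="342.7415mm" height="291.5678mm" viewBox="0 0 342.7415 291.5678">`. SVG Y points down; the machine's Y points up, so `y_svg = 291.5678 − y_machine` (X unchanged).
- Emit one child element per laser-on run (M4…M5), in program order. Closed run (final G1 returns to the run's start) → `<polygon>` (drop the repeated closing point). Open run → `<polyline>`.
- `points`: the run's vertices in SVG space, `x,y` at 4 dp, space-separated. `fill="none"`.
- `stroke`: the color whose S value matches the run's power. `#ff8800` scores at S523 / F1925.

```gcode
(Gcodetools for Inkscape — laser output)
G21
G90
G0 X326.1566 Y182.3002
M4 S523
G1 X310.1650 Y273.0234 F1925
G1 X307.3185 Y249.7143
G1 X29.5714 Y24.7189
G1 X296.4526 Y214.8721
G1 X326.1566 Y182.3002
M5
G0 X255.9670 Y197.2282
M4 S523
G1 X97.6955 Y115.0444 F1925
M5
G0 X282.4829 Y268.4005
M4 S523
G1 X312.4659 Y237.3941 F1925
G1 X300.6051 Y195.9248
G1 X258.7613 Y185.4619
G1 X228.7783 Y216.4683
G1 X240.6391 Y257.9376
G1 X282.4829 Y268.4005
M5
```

<svg xmlns="http://www.w3.org/2000/svg" width="342.7415mm" height="291.5678mm" viewBox="0 0 342.7415 291.5678">
  <polygon points="326.1566,109.2676 310.1650,18.5444 307.3185,41.8535 29.5714,266.8489 296.4526,76.6957" fill="none" stroke="#ff8800"/>
  <polyline points="255.9670,94.3396 97.6955,176.5234" fill="none" stroke="#ff8800"/>
  <polygon points="282.4829,23.1673 312.4659,54.1737 300.6051,95.6430 258.7613,106.1059 228.7783,75.0995 240.6391,33.6302" fill="none" stroke="#ff8800"/>
</svg>

Each laser-on run becomes one SVG element. Flip Y back into SVG space with y_svg = 291.5678 − y_machine. Every run uses S523, so all elements get stroke `#ff8800` (score).

Run 1: The run returns to its start, so emit a `<polygon>` with points (Y-flipped): 326.1566,109.2676 310.1650,18.5444 307.3185,41.8535 29.5714,266.8489 296.4526,76.6957.

Run 2: The run is open, so emit a `<polyline>` with points (Y-flipped): 255.9670,94.3396 97.6955,176.5234.

Run 3: The run returns to its start, so emit a `<polygon>` with points (Y-flipped): 282.4829,23.1673 312.4659,54.1737 300.6051,95.6430 258.7613,106.1059 228.7783,75.0995 240.6391,33.6302.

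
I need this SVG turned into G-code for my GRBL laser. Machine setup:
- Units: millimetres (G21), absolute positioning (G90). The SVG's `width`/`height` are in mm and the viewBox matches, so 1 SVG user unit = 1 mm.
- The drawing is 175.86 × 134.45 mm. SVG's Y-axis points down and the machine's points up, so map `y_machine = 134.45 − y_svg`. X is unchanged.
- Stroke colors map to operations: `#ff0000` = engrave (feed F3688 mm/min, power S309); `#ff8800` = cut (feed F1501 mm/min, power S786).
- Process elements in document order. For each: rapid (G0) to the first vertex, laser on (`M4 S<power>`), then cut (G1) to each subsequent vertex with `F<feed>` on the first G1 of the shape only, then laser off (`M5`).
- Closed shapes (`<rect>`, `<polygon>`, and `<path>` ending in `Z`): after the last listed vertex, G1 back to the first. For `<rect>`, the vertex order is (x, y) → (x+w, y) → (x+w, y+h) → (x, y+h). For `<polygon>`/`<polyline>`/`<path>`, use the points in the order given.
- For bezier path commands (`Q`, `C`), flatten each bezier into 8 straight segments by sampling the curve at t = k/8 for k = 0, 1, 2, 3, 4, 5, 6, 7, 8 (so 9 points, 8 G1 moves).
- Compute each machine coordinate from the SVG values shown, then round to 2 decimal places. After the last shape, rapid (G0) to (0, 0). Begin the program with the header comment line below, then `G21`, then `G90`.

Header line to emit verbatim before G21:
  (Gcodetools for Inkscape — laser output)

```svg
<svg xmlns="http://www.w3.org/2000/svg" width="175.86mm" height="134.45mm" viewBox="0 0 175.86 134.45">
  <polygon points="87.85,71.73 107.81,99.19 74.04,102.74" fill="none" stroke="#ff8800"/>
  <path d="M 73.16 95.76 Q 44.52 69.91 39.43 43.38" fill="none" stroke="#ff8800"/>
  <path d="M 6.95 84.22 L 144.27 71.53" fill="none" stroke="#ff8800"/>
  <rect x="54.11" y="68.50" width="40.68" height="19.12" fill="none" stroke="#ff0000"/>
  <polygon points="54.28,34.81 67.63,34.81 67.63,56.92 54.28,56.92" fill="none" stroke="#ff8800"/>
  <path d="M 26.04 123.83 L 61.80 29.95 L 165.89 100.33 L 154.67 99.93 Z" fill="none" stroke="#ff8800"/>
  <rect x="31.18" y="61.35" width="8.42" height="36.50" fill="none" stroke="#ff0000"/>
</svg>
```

(Gcodetools for Inkscape — laser output)
G21
G90
G0 X87.85 Y62.72
M4 S786
G1 X107.81 Y35.26 F1501
G1 X74.04 Y31.71
G1 X87.85 Y62.72
M5
G0 X73.16 Y38.69
M4 S786
G1 X66.37 Y45.16 F1501
G1 X60.31 Y51.66
G1 X54.99 Y58.17
G1 X50.41 Y64.71
G1 X46.56 Y71.27
G1 X43.45 Y77.85
G1 X41.07 Y84.45
G1 X39.43 Y91.07
M5
G0 X6.95 Y50.23
M4 S786
G1 X144.27 Y62.92 F1501
M5
G0 X54.11 Y65.95
M4 S309
G1 X94.79 Y65.95 F3688
G1 X94.79 Y46.83
G1 X54.11 Y46.83
G1 X54.11 Y65.95
M5
G0 X54.28 Y99.64
M4 S786
G1 X67.63 Y99.64 F1501
G1 X67.63 Y77.53
G1 X54.28 Y77.53
G1 X54.28 Y99.64
M5
G0 X26.04 Y10.62
M4 S786
G1 X61.80 Y104.50 F1501
G1 X165.89 Y34.12
G1 X154.67 Y34.52
G1 X26.04 Y10.62
M5
G0 X31.18 Y73.10
M4 S309
G1 X39.60 Y73.10 F3688
G1 X39.60 Y36.60
G1 X31.18 Y36.60
G1 X31.18 Y73.10
M5
G0 X0.00 Y0.00

viewBox `0 0 175.86 134.45` with mm width/height → 1 unit = 1 mm. Flip: y_m = 134.45 − y_svg.

**Shape 1** — `<polygon>` regular polygon, stroke `#ff8800` → cut (S786, F1501). Machine vertices: (87.85,62.72) → (107.81,35.26) → (74.04,31.71) → (87.85,62.72). Closed: final G1 returns to the first vertex.

**Shape 2** — `<path>` quadratic bezier, stroke `#ff8800` → cut (S786, F1501). Control points (SVG): P0=(73.16,95.76), P1=(44.52,69.91), P2=(39.43,43.38); sampled at t=k/8. Machine vertices: (73.16,38.69) → (66.37,45.16) → (60.31,51.66) → (54.99,58.17) → (50.41,64.71) → (46.56,71.27) → (43.45,77.85) → (41.07,84.45) → (39.43,91.07). Open path.

**Shape 3** — `<path>` line segment, stroke `#ff8800` → cut (S786, F1501). Machine vertices: (6.95,50.23) → (144.27,62.92). Open path.

**Shape 4** — `<rect>` rectangle, stroke `#ff0000` → engrave (S309, F3688). Machine vertices: (54.11,65.95) → (94.79,65.95) → (94.79,46.83) → (54.11,46.83) → (54.11,65.95). Closed: final G1 returns to the first vertex.

**Shape 5** — `<polygon>` rectangle, stroke `#ff8800` → cut (S786, F1501). Machine vertices: (54.28,99.64) → (67.63,99.64) → (67.63,77.53) → (54.28,77.53) → (54.28,99.64). Closed: final G1 returns to the first vertex.

**Shape 6** — `<path>` closed polygon, stroke `#ff8800` → cut (S786, F1501). Machine vertices: (26.04,10.62) → (61.80,104.50) → (165.89,34.12) → (154.67,34.52) → (26.04,10.62). Closed: final G1 returns to the first vertex.

**Shape 7** — `<rect>` rectangle, stroke `#ff0000` → engrave (S309, F3688). Machine vertices: (31.18,73.10) → (39.60,73.10) → (39.60,36.60) → (31.18,36.60) → (31.18,73.10). Closed: final G1 returns to the first vertex.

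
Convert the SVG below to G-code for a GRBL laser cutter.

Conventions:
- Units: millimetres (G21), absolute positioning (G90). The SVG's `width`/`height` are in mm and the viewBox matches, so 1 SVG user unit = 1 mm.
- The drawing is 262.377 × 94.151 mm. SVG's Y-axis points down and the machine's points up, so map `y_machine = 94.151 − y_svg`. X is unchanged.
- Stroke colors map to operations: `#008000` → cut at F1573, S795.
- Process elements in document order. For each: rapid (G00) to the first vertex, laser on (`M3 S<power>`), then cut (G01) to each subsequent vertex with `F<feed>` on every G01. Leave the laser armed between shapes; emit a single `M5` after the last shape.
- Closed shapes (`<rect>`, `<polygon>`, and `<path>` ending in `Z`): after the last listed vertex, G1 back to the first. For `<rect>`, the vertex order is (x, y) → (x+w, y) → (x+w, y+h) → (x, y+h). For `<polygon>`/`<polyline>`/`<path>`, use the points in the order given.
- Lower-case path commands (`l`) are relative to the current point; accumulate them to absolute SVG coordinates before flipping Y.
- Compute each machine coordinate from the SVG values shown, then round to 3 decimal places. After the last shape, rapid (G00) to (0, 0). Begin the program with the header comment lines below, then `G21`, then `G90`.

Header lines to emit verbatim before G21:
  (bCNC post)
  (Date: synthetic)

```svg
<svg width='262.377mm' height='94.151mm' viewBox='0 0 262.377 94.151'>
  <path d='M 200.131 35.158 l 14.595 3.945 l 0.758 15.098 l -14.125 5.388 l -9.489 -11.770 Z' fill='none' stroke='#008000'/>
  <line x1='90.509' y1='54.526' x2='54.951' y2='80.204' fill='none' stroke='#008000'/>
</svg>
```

Since the viewBox matches the mm dimensions, user units are millimetres directly. The only transform is the Y-flip y_m = 94.151 − y_svg.

Shape 1 is a regular polygon drawn with `<path>`. Its stroke #008000 means cut at S795, F1573. After flipping Y the toolpath is (200.131,58.993) → (214.726,55.048) → (215.484,39.950) → (201.359,34.562) → (191.870,46.332) → (200.131,58.993), returning to the start.

Shape 2 is a line segment drawn with `<line>`. Its stroke #008000 means cut at S795, F1573. After flipping Y the toolpath is (90.509,39.625) → (54.951,13.947).

(bCNC post)
(Date: synthetic)
G21
G90
G00 X200.131 Y58.993
M3 S795
G01 X214.726 Y55.048 F1573
G01 X215.484 Y39.950 F1573
G01 X201.359 Y34.562 F1573
G01 X191.870 Y46.332 F1573
G01 X200.131 Y58.993 F1573
G00 X90.509 Y39.625
M3 S795
G01 X54.951 Y13.947 F1573
M5
G00 X0.000 Y0.000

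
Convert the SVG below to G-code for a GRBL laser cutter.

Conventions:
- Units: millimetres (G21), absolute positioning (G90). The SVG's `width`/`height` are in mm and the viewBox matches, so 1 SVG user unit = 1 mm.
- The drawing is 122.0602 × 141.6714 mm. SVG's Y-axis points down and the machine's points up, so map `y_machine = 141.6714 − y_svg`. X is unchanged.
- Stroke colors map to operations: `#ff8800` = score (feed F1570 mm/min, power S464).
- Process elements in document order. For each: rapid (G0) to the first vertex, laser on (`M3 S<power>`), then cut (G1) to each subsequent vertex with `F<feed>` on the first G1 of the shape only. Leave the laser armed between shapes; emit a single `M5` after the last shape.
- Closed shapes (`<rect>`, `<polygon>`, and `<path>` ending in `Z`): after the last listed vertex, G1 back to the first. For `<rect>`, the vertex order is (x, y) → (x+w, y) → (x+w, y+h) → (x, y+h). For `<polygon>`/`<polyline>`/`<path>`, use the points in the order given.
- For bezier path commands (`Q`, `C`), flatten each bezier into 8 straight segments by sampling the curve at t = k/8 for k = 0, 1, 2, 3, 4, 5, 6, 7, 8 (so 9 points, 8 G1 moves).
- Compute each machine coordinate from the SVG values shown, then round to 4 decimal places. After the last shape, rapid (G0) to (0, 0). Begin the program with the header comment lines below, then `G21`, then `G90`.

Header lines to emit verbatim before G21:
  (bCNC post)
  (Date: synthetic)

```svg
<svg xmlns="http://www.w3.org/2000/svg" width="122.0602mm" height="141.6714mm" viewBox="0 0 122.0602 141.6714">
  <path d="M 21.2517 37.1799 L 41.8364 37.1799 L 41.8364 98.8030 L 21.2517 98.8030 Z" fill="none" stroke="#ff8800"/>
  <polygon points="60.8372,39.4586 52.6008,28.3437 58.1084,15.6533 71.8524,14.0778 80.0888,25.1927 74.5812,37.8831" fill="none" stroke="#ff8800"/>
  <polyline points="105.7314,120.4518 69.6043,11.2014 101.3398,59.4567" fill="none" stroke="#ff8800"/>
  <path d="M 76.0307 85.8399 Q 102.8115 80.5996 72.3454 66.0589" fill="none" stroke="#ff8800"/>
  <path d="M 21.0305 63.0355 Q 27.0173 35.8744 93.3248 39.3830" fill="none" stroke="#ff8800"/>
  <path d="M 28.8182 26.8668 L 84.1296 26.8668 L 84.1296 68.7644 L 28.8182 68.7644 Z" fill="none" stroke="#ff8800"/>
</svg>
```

(bCNC post)
(Date: synthetic)
G21
G90
G0 X21.2517 Y104.4915
M3 S464
G1 X41.8364 Y104.4915 F1570
G1 X41.8364 Y42.8684
G1 X21.2517 Y42.8684
G1 X21.2517 Y104.4915
G0 X60.8372 Y102.2128
M3 S464
G1 X52.6008 Y113.3277 F1570
G1 X58.1084 Y126.0181
G1 X71.8524 Y127.5936
G1 X80.0888 Y116.4787
G1 X74.5812 Y103.7883
G1 X60.8372 Y102.2128
G0 X105.7314 Y21.2196
M3 S464
G1 X69.6043 Y130.4700 F1570
G1 X101.3398 Y82.2147
G0 X76.0307 Y55.8315
M3 S464
G1 X81.8314 Y57.2869 F1570
G1 X85.8432 Y59.0329
G1 X88.0660 Y61.0696
G1 X88.4998 Y63.3969
G1 X87.1446 Y66.0148
G1 X84.0005 Y68.9234
G1 X79.0674 Y72.1226
G1 X72.3454 Y75.6125
G0 X21.0305 Y78.6359
M3 S464
G1 X23.4697 Y84.9470 F1570
G1 X27.7939 Y90.2996
G1 X34.0032 Y94.6938
G1 X42.0975 Y98.1296
G1 X52.0768 Y100.6069
G1 X63.9411 Y102.1258
G1 X77.6904 Y102.6863
G1 X93.3248 Y102.2884
G0 X28.8182 Y114.8046
M3 S464
G1 X84.1296 Y114.8046 F1570
G1 X84.1296 Y72.9070
G1 X28.8182 Y72.9070
G1 X28.8182 Y114.8046
M5
G0 X0.0000 Y0.0000

viewBox `0 0 122.0602 141.6714` with mm width/height → 1 unit = 1 mm. Flip: y_m = 141.6714 − y_svg.

**Shape 1** — `<path>` rectangle, stroke `#ff8800` → score (S464, F1570). Machine vertices: (21.2517,104.4915) → (41.8364,104.4915) → (41.8364,42.8684) → (21.2517,42.8684) → (21.2517,104.4915). Closed: final G1 returns to the first vertex.

**Shape 2** — `<polygon>` regular polygon, stroke `#ff8800` → score (S464, F1570). Machine vertices: (60.8372,102.2128) → (52.6008,113.3277) → (58.1084,126.0181) → (71.8524,127.5936) → (80.0888,116.4787) → (74.5812,103.7883) → (60.8372,102.2128). Closed: final G1 returns to the first vertex.

**Shape 3** — `<polyline>` open polyline, stroke `#ff8800` → score (S464, F1570). Machine vertices: (105.7314,21.2196) → (69.6043,130.4700) → (101.3398,82.2147). Open path.

**Shape 4** — `<path>` quadratic bezier, stroke `#ff8800` → score (S464, F1570). Control points (SVG): P0=(76.0307,85.8399), P1=(102.8115,80.5996), P2=(72.3454,66.0589); sampled at t=k/8. Machine vertices: (76.0307,55.8315) → (81.8314,57.2869) → (85.8432,59.0329) → (88.0660,61.0696) → (88.4998,63.3969) → (87.1446,66.0148) → (84.0005,68.9234) → (79.0674,72.1226) → (72.3454,75.6125). Open path.

**Shape 5** — `<path>` quadratic bezier, stroke `#ff8800` → score (S464, F1570). Control points (SVG): P0=(21.0305,63.0355), P1=(27.0173,35.8744), P2=(93.3248,39.3830); sampled at t=k/8. Machine vertices: (21.0305,78.6359) → (23.4697,84.9470) → (27.7939,90.2996) → (34.0032,94.6938) → (42.0975,98.1296) → (52.0768,100.6069) → (63.9411,102.1258) → (77.6904,102.6863) → (93.3248,102.2884). Open path.

**Shape 6** — `<path>` rectangle, stroke `#ff8800` → score (S464, F1570). Machine vertices: (28.8182,114.8046) → (84.1296,114.8046) → (84.1296,72.9070) → (28.8182,72.9070) → (28.8182,114.8046). Closed: final G1 returns to the first vertex.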